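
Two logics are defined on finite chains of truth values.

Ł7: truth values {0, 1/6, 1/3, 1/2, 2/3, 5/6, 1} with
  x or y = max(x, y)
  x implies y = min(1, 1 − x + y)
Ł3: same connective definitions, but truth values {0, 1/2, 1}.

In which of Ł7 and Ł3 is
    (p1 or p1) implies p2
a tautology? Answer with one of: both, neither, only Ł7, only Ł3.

neither

In Ł7: at p1 = 1/6, p2 = 0 the value is 5/6 — not a tautology.
In Ł3: at p1 = 1/2, p2 = 0 the value is 1/2 — not a tautology.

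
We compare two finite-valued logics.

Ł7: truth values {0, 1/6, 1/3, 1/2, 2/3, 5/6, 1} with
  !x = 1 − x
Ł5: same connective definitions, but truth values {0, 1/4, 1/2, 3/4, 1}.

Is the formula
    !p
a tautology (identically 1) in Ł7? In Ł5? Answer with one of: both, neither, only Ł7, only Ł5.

neither

In Ł7: at p = 1/6 the value is 5/6 — not a tautology.
In Ł5: at p = 1/4 the value is 3/4 — not a tautology.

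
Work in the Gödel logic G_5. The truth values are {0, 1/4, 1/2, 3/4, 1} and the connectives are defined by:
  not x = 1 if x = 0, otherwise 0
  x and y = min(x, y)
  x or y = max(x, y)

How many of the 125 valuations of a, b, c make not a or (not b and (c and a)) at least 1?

value 1: 26 assignments (counts)
value 3/4: 3 assignments
value 1/2: 5 assignments
value 1/4: 7 assignments
value 0: 84 assignments
So 26 of the 125 assignments meet the threshold.

26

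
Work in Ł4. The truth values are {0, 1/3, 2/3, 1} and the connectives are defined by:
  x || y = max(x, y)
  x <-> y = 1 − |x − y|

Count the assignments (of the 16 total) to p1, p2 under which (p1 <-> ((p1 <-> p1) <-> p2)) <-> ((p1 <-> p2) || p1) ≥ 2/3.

p1 = 0, p2 = 0 ↦ 1  ≥
p1 = 0, p2 = 1/3 ↦ 1  ≥
p1 = 0, p2 = 2/3 ↦ 1  ≥
p1 = 0, p2 = 1 ↦ 1  ≥
p1 = 1/3, p2 = 0 ↦ 1  ≥
p1 = 1/3, p2 = 1/3 ↦ 1  ≥
p1 = 1/3, p2 = 2/3 ↦ 1  ≥
p1 = 1/3, p2 = 1 ↦ 1  ≥
p1 = 2/3, p2 = 0 ↦ 2/3  ≥
p1 = 2/3, p2 = 1/3 ↦ 1  ≥
p1 = 2/3, p2 = 2/3 ↦ 1  ≥
p1 = 2/3, p2 = 1 ↦ 1  ≥
p1 = 1, p2 = 0 ↦ 0  <
p1 = 1, p2 = 1/3 ↦ 1/3  <
p1 = 1, p2 = 2/3 ↦ 2/3  ≥
p1 = 1, p2 = 1 ↦ 1  ≥
So 14 of the 16 assignments meet the threshold.

14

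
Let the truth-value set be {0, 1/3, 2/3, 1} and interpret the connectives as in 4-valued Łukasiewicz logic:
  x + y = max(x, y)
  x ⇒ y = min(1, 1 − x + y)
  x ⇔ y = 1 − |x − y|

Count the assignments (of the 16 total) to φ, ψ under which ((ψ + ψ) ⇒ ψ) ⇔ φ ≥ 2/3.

φ = 0, ψ = 0 ↦ 0  <
φ = 0, ψ = 1/3 ↦ 0  <
φ = 0, ψ = 2/3 ↦ 0  <
φ = 0, ψ = 1 ↦ 0  <
φ = 1/3, ψ = 0 ↦ 1/3  <
φ = 1/3, ψ = 1/3 ↦ 1/3  <
φ = 1/3, ψ = 2/3 ↦ 1/3  <
φ = 1/3, ψ = 1 ↦ 1/3  <
φ = 2/3, ψ = 0 ↦ 2/3  ≥
φ = 2/3, ψ = 1/3 ↦ 2/3  ≥
φ = 2/3, ψ = 2/3 ↦ 2/3  ≥
φ = 2/3, ψ = 1 ↦ 2/3  ≥
φ = 1, ψ = 0 ↦ 1  ≥
φ = 1, ψ = 1/3 ↦ 1  ≥
φ = 1, ψ = 2/3 ↦ 1  ≥
φ = 1, ψ = 1 ↦ 1  ≥
So 8 of the 16 assignments meet the threshold.

8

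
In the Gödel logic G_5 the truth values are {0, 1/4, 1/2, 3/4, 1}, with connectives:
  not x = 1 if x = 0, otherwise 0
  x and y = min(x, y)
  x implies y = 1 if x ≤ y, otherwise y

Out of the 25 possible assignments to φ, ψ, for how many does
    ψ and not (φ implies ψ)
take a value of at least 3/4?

value 0: 25 assignments
So 0 of the 25 assignments meet the threshold.

0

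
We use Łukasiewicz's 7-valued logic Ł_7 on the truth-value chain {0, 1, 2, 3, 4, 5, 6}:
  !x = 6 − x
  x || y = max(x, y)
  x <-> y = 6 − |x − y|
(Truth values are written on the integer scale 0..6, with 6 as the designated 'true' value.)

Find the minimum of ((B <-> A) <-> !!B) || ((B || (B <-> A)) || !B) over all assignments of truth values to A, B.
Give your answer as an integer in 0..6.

4

Take A = 0, B = 2:
B <-> A = 2 <-> 0 = 4
!B = !2 = 4
!!B = !4 = 2
(B <-> A) <-> !!B = 4 <-> 2 = 4
B <-> A = 2 <-> 0 = 4
B || (B <-> A) = 2 || 4 = 4
!B = !2 = 4
(B || (B <-> A)) || !B = 4 || 4 = 4
((B <-> A) <-> !!B) || ((B || (B <-> A)) || !B) = 4 || 4 = 4
No assignment yields a value below 4, so this is the minimum.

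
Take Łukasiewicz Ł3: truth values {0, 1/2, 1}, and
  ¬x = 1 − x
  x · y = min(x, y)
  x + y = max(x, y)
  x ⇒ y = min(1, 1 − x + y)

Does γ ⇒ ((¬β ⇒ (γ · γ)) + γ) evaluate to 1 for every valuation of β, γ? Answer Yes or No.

Yes

β = 0, γ = 0 ↦ 1
β = 0, γ = 1/2 ↦ 1
β = 0, γ = 1 ↦ 1
β = 1/2, γ = 0 ↦ 1
β = 1/2, γ = 1/2 ↦ 1
β = 1/2, γ = 1 ↦ 1
β = 1, γ = 0 ↦ 1
β = 1, γ = 1/2 ↦ 1
β = 1, γ = 1 ↦ 1
Every assignment gives a value ≥ 1.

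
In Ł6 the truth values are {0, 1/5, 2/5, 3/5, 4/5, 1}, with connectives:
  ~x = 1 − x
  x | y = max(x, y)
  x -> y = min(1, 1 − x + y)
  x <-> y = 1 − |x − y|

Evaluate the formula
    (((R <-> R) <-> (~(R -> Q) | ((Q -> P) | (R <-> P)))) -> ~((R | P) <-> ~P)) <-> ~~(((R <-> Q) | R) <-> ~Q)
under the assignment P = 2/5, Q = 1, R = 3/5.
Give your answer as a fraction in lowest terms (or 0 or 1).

R <-> R = 3/5 <-> 3/5 = 1
R -> Q = 3/5 -> 1 = 1
~(R -> Q) = ~1 = 0
Q -> P = 1 -> 2/5 = 2/5
R <-> P = 3/5 <-> 2/5 = 4/5
(Q -> P) | (R <-> P) = 2/5 | 4/5 = 4/5
~(R -> Q) | ((Q -> P) | (R <-> P)) = 0 | 4/5 = 4/5
(R <-> R) <-> (~(R -> Q) | ((Q -> P) | (R <-> P))) = 1 <-> 4/5 = 4/5
R | P = 3/5 | 2/5 = 3/5
~P = ~2/5 = 3/5
(R | P) <-> ~P = 3/5 <-> 3/5 = 1
~((R | P) <-> ~P) = ~1 = 0
((R <-> R) <-> (~(R -> Q) | ((Q -> P) | (R <-> P)))) -> ~((R | P) <-> ~P) = 4/5 -> 0 = 1/5
R <-> Q = 3/5 <-> 1 = 3/5
(R <-> Q) | R = 3/5 | 3/5 = 3/5
~Q = ~1 = 0
((R <-> Q) | R) <-> ~Q = 3/5 <-> 0 = 2/5
~(((R <-> Q) | R) <-> ~Q) = ~2/5 = 3/5
~~(((R <-> Q) | R) <-> ~Q) = ~3/5 = 2/5
(((R <-> R) <-> (~(R -> Q) | ((Q -> P) | (R <-> P)))) -> ~((R | P) <-> ~P)) <-> ~~(((R <-> Q) | R) <-> ~Q) = 1/5 <-> 2/5 = 4/5

4/5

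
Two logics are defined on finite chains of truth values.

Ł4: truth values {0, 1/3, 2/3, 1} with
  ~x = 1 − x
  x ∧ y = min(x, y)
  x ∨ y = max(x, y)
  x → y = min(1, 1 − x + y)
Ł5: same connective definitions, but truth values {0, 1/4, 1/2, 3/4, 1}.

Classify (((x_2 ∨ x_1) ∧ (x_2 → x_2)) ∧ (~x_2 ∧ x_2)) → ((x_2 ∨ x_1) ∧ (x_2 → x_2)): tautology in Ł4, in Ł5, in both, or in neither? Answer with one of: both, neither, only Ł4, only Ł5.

In Ł4: every assignment gives 1 — tautology.
In Ł5: every assignment gives 1 — tautology.

both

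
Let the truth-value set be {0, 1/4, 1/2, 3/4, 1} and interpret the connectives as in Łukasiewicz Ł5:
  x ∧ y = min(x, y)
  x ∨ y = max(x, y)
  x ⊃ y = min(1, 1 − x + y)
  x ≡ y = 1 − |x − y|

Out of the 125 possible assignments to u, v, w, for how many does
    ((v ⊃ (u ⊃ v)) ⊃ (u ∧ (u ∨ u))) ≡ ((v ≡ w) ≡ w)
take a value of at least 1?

25

value 1: 25 assignments (counts)
value 3/4: 41 assignments
value 1/2: 31 assignments
value 1/4: 19 assignments
value 0: 9 assignments
So 25 of the 125 assignments meet the threshold.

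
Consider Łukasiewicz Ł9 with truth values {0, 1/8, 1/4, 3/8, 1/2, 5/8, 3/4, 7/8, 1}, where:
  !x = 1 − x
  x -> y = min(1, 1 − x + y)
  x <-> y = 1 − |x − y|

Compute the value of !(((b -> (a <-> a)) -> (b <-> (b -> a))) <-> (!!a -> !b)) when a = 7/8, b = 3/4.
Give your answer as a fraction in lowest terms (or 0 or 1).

a <-> a = 7/8 <-> 7/8 = 1
b -> (a <-> a) = 3/4 -> 1 = 1
b -> a = 3/4 -> 7/8 = 1
b <-> (b -> a) = 3/4 <-> 1 = 3/4
(b -> (a <-> a)) -> (b <-> (b -> a)) = 1 -> 3/4 = 3/4
!a = !7/8 = 1/8
!!a = !1/8 = 7/8
!b = !3/4 = 1/4
!!a -> !b = 7/8 -> 1/4 = 3/8
((b -> (a <-> a)) -> (b <-> (b -> a))) <-> (!!a -> !b) = 3/4 <-> 3/8 = 5/8
!(((b -> (a <-> a)) -> (b <-> (b -> a))) <-> (!!a -> !b)) = !5/8 = 3/8

3/8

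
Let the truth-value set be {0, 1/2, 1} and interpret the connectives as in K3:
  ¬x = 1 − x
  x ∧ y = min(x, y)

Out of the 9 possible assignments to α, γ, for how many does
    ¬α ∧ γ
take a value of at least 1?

1

α = 0, γ = 0 ↦ 0  <
α = 0, γ = 1/2 ↦ 1/2  <
α = 0, γ = 1 ↦ 1  ≥
α = 1/2, γ = 0 ↦ 0  <
α = 1/2, γ = 1/2 ↦ 1/2  <
α = 1/2, γ = 1 ↦ 1/2  <
α = 1, γ = 0 ↦ 0  <
α = 1, γ = 1/2 ↦ 0  <
α = 1, γ = 1 ↦ 0  <
So 1 of the 9 assignments meets the threshold.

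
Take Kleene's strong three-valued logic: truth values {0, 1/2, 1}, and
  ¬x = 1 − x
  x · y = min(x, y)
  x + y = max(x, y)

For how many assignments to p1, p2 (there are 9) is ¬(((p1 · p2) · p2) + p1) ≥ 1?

3

p1 = 0, p2 = 0 ↦ 1  ≥
p1 = 0, p2 = 1/2 ↦ 1  ≥
p1 = 0, p2 = 1 ↦ 1  ≥
p1 = 1/2, p2 = 0 ↦ 1/2  <
p1 = 1/2, p2 = 1/2 ↦ 1/2  <
p1 = 1/2, p2 = 1 ↦ 1/2  <
p1 = 1, p2 = 0 ↦ 0  <
p1 = 1, p2 = 1/2 ↦ 0  <
p1 = 1, p2 = 1 ↦ 0  <
So 3 of the 9 assignments meet the threshold.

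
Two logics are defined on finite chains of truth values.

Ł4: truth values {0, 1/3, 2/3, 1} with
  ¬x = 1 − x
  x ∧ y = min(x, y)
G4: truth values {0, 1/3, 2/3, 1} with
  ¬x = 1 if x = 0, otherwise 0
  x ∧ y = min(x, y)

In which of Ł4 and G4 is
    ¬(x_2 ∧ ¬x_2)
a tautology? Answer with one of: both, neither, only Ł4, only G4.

In Ł4: at x_2 = 1/3 the value is 2/3 — not a tautology.
In G4: every assignment gives 1 — tautology.

only G4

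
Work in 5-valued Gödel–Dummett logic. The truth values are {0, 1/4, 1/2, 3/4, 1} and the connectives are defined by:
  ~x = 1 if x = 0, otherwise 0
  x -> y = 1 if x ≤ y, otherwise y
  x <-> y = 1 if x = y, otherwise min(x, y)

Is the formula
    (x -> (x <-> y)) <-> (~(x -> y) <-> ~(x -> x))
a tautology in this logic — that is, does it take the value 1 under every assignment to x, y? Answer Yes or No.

Counterexample: take x = 1/2, y = 1/4.
x <-> y = 1/2 <-> 1/4 = 1/4
x -> (x <-> y) = 1/2 -> 1/4 = 1/4
x -> y = 1/2 -> 1/4 = 1/4
~(x -> y) = ~1/4 = 0
x -> x = 1/2 -> 1/2 = 1
~(x -> x) = ~1 = 0
~(x -> y) <-> ~(x -> x) = 0 <-> 0 = 1
(x -> (x <-> y)) <-> (~(x -> y) <-> ~(x -> x)) = 1/4 <-> 1 = 1/4
This gives 1/4 ≠ 1.

No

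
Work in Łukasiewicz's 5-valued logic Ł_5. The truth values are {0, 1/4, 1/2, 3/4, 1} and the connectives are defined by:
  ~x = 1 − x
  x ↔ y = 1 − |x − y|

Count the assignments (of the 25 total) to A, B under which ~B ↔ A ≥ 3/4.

13

value 1: 5 assignments (counts)
value 3/4: 8 assignments (counts)
value 1/2: 6 assignments
value 1/4: 4 assignments
value 0: 2 assignments
So 13 of the 25 assignments meet the threshold.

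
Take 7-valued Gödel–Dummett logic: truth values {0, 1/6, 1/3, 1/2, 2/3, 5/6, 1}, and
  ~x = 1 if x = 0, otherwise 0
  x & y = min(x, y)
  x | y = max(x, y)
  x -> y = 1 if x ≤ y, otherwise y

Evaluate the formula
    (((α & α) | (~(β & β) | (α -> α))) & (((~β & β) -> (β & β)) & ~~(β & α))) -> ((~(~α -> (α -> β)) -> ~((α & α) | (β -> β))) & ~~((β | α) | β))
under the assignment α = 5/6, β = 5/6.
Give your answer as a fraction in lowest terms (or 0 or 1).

1

α & α = 5/6 & 5/6 = 5/6
β & β = 5/6 & 5/6 = 5/6
~(β & β) = ~5/6 = 0
α -> α = 5/6 -> 5/6 = 1
~(β & β) | (α -> α) = 0 | 1 = 1
(α & α) | (~(β & β) | (α -> α)) = 5/6 | 1 = 1
~β = ~5/6 = 0
~β & β = 0 & 5/6 = 0
β & β = 5/6 & 5/6 = 5/6
(~β & β) -> (β & β) = 0 -> 5/6 = 1
β & α = 5/6 & 5/6 = 5/6
~(β & α) = ~5/6 = 0
~~(β & α) = ~0 = 1
((~β & β) -> (β & β)) & ~~(β & α) = 1 & 1 = 1
((α & α) | (~(β & β) | (α -> α))) & (((~β & β) -> (β & β)) & ~~(β & α)) = 1 & 1 = 1
~α = ~5/6 = 0
α -> β = 5/6 -> 5/6 = 1
~α -> (α -> β) = 0 -> 1 = 1
~(~α -> (α -> β)) = ~1 = 0
α & α = 5/6 & 5/6 = 5/6
β -> β = 5/6 -> 5/6 = 1
(α & α) | (β -> β) = 5/6 | 1 = 1
~((α & α) | (β -> β)) = ~1 = 0
~(~α -> (α -> β)) -> ~((α & α) | (β -> β)) = 0 -> 0 = 1
β | α = 5/6 | 5/6 = 5/6
(β | α) | β = 5/6 | 5/6 = 5/6
~((β | α) | β) = ~5/6 = 0
~~((β | α) | β) = ~0 = 1
(~(~α -> (α -> β)) -> ~((α & α) | (β -> β))) & ~~((β | α) | β) = 1 & 1 = 1
(((α & α) | (~(β & β) | (α -> α))) & (((~β & β) -> (β & β)) & ~~(β & α))) -> ((~(~α -> (α -> β)) -> ~((α & α) | (β -> β))) & ~~((β | α) | β)) = 1 -> 1 = 1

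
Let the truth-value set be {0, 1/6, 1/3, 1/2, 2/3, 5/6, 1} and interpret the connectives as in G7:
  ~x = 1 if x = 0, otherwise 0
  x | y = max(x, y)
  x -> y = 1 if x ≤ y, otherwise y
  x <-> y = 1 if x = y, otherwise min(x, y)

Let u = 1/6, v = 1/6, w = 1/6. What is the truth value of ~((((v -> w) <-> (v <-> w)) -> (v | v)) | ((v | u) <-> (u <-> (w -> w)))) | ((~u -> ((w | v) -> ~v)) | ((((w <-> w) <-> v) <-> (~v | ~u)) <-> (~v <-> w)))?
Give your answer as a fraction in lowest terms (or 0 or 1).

v -> w = 1/6 -> 1/6 = 1
v <-> w = 1/6 <-> 1/6 = 1
(v -> w) <-> (v <-> w) = 1 <-> 1 = 1
v | v = 1/6 | 1/6 = 1/6
((v -> w) <-> (v <-> w)) -> (v | v) = 1 -> 1/6 = 1/6
v | u = 1/6 | 1/6 = 1/6
w -> w = 1/6 -> 1/6 = 1
u <-> (w -> w) = 1/6 <-> 1 = 1/6
(v | u) <-> (u <-> (w -> w)) = 1/6 <-> 1/6 = 1
(((v -> w) <-> (v <-> w)) -> (v | v)) | ((v | u) <-> (u <-> (w -> w))) = 1/6 | 1 = 1
~((((v -> w) <-> (v <-> w)) -> (v | v)) | ((v | u) <-> (u <-> (w -> w)))) = ~1 = 0
~u = ~1/6 = 0
w | v = 1/6 | 1/6 = 1/6
~v = ~1/6 = 0
(w | v) -> ~v = 1/6 -> 0 = 0
~u -> ((w | v) -> ~v) = 0 -> 0 = 1
w <-> w = 1/6 <-> 1/6 = 1
(w <-> w) <-> v = 1 <-> 1/6 = 1/6
~v = ~1/6 = 0
~u = ~1/6 = 0
~v | ~u = 0 | 0 = 0
((w <-> w) <-> v) <-> (~v | ~u) = 1/6 <-> 0 = 0
~v = ~1/6 = 0
~v <-> w = 0 <-> 1/6 = 0
(((w <-> w) <-> v) <-> (~v | ~u)) <-> (~v <-> w) = 0 <-> 0 = 1
(~u -> ((w | v) -> ~v)) | ((((w <-> w) <-> v) <-> (~v | ~u)) <-> (~v <-> w)) = 1 | 1 = 1
~((((v -> w) <-> (v <-> w)) -> (v | v)) | ((v | u) <-> (u <-> (w -> w)))) | ((~u -> ((w | v) -> ~v)) | ((((w <-> w) <-> v) <-> (~v | ~u)) <-> (~v <-> w))) = 0 | 1 = 1

1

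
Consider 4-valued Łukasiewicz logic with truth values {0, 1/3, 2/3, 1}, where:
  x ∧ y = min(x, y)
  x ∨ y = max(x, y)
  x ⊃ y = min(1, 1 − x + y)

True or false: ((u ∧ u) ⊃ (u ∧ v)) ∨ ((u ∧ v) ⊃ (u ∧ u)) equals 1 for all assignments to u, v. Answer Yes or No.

u = 0, v = 0 ↦ 1
u = 0, v = 1/3 ↦ 1
u = 0, v = 2/3 ↦ 1
u = 0, v = 1 ↦ 1
u = 1/3, v = 0 ↦ 1
u = 1/3, v = 1/3 ↦ 1
u = 1/3, v = 2/3 ↦ 1
u = 1/3, v = 1 ↦ 1
u = 2/3, v = 0 ↦ 1
u = 2/3, v = 1/3 ↦ 1
u = 2/3, v = 2/3 ↦ 1
u = 2/3, v = 1 ↦ 1
u = 1, v = 0 ↦ 1
u = 1, v = 1/3 ↦ 1
u = 1, v = 2/3 ↦ 1
u = 1, v = 1 ↦ 1
Every assignment gives a value ≥ 1.

Yes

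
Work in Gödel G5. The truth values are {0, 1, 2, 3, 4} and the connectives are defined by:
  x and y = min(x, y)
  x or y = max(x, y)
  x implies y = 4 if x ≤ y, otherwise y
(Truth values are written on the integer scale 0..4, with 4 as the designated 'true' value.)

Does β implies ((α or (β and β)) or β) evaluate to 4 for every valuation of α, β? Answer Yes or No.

At α = 2, β = 2, for instance:
β and β = 2 and 2 = 2
α or (β and β) = 2 or 2 = 2
(α or (β and β)) or β = 2 or 2 = 2
β implies ((α or (β and β)) or β) = 2 implies 2 = 4
and checking the remaining 24 assignments likewise gives ≥ 4 in every case.

Yes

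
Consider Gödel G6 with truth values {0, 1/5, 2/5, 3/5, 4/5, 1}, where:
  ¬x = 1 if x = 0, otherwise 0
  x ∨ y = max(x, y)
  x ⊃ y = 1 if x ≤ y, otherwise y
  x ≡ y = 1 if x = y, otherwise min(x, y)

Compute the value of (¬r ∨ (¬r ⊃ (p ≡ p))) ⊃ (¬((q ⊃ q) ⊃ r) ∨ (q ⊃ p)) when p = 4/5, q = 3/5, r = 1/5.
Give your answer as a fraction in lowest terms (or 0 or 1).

¬r = ¬1/5 = 0
¬r = ¬1/5 = 0
p ≡ p = 4/5 ≡ 4/5 = 1
¬r ⊃ (p ≡ p) = 0 ⊃ 1 = 1
¬r ∨ (¬r ⊃ (p ≡ p)) = 0 ∨ 1 = 1
q ⊃ q = 3/5 ⊃ 3/5 = 1
(q ⊃ q) ⊃ r = 1 ⊃ 1/5 = 1/5
¬((q ⊃ q) ⊃ r) = ¬1/5 = 0
q ⊃ p = 3/5 ⊃ 4/5 = 1
¬((q ⊃ q) ⊃ r) ∨ (q ⊃ p) = 0 ∨ 1 = 1
(¬r ∨ (¬r ⊃ (p ≡ p))) ⊃ (¬((q ⊃ q) ⊃ r) ∨ (q ⊃ p)) = 1 ⊃ 1 = 1

1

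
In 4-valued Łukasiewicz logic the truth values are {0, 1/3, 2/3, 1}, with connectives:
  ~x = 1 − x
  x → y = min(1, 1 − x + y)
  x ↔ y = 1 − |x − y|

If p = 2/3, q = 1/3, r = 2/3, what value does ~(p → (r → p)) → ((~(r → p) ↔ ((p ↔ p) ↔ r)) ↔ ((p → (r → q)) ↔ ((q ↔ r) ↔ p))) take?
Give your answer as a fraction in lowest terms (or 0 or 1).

r → p = 2/3 → 2/3 = 1
p → (r → p) = 2/3 → 1 = 1
~(p → (r → p)) = ~1 = 0
r → p = 2/3 → 2/3 = 1
~(r → p) = ~1 = 0
p ↔ p = 2/3 ↔ 2/3 = 1
(p ↔ p) ↔ r = 1 ↔ 2/3 = 2/3
~(r → p) ↔ ((p ↔ p) ↔ r) = 0 ↔ 2/3 = 1/3
r → q = 2/3 → 1/3 = 2/3
p → (r → q) = 2/3 → 2/3 = 1
q ↔ r = 1/3 ↔ 2/3 = 2/3
(q ↔ r) ↔ p = 2/3 ↔ 2/3 = 1
(p → (r → q)) ↔ ((q ↔ r) ↔ p) = 1 ↔ 1 = 1
(~(r → p) ↔ ((p ↔ p) ↔ r)) ↔ ((p → (r → q)) ↔ ((q ↔ r) ↔ p)) = 1/3 ↔ 1 = 1/3
~(p → (r → p)) → ((~(r → p) ↔ ((p ↔ p) ↔ r)) ↔ ((p → (r → q)) ↔ ((q ↔ r) ↔ p))) = 0 → 1/3 = 1

1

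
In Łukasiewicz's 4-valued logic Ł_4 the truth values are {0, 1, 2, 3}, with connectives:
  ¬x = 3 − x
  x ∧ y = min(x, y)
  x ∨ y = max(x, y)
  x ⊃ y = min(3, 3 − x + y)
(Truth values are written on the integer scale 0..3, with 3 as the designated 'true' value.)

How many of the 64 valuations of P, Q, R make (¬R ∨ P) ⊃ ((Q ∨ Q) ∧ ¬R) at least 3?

value 3: 20 assignments (counts)
value 2: 18 assignments
value 1: 16 assignments
value 0: 10 assignments
So 20 of the 64 assignments meet the threshold.

20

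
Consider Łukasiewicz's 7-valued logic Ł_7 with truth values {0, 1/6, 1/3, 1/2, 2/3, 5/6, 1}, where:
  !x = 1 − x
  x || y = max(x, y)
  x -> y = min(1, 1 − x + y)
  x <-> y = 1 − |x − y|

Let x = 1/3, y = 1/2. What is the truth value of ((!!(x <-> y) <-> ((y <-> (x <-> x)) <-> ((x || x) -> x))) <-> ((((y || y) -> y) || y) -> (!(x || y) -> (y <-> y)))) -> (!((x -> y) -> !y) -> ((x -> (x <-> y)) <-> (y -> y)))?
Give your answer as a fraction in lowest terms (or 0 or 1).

x <-> y = 1/3 <-> 1/2 = 5/6
!(x <-> y) = !5/6 = 1/6
!!(x <-> y) = !1/6 = 5/6
x <-> x = 1/3 <-> 1/3 = 1
y <-> (x <-> x) = 1/2 <-> 1 = 1/2
x || x = 1/3 || 1/3 = 1/3
(x || x) -> x = 1/3 -> 1/3 = 1
(y <-> (x <-> x)) <-> ((x || x) -> x) = 1/2 <-> 1 = 1/2
!!(x <-> y) <-> ((y <-> (x <-> x)) <-> ((x || x) -> x)) = 5/6 <-> 1/2 = 2/3
y || y = 1/2 || 1/2 = 1/2
(y || y) -> y = 1/2 -> 1/2 = 1
((y || y) -> y) || y = 1 || 1/2 = 1
x || y = 1/3 || 1/2 = 1/2
!(x || y) = !1/2 = 1/2
y <-> y = 1/2 <-> 1/2 = 1
!(x || y) -> (y <-> y) = 1/2 -> 1 = 1
(((y || y) -> y) || y) -> (!(x || y) -> (y <-> y)) = 1 -> 1 = 1
(!!(x <-> y) <-> ((y <-> (x <-> x)) <-> ((x || x) -> x))) <-> ((((y || y) -> y) || y) -> (!(x || y) -> (y <-> y))) = 2/3 <-> 1 = 2/3
x -> y = 1/3 -> 1/2 = 1
!y = !1/2 = 1/2
(x -> y) -> !y = 1 -> 1/2 = 1/2
!((x -> y) -> !y) = !1/2 = 1/2
x <-> y = 1/3 <-> 1/2 = 5/6
x -> (x <-> y) = 1/3 -> 5/6 = 1
y -> y = 1/2 -> 1/2 = 1
(x -> (x <-> y)) <-> (y -> y) = 1 <-> 1 = 1
!((x -> y) -> !y) -> ((x -> (x <-> y)) <-> (y -> y)) = 1/2 -> 1 = 1
((!!(x <-> y) <-> ((y <-> (x <-> x)) <-> ((x || x) -> x))) <-> ((((y || y) -> y) || y) -> (!(x || y) -> (y <-> y)))) -> (!((x -> y) -> !y) -> ((x -> (x <-> y)) <-> (y -> y))) = 2/3 -> 1 = 1

1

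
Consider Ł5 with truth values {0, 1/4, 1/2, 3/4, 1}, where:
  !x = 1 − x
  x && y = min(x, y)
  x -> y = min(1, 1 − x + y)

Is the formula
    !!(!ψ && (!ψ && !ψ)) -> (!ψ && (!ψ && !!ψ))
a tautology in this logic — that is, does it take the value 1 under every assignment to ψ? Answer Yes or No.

No

Counterexample: take ψ = 0.
!ψ = !0 = 1
!ψ = !0 = 1
!ψ = !0 = 1
!ψ && !ψ = 1 && 1 = 1
!ψ && (!ψ && !ψ) = 1 && 1 = 1
!(!ψ && (!ψ && !ψ)) = !1 = 0
!!(!ψ && (!ψ && !ψ)) = !0 = 1
!ψ = !0 = 1
!ψ = !0 = 1
!ψ = !0 = 1
!!ψ = !1 = 0
!ψ && !!ψ = 1 && 0 = 0
!ψ && (!ψ && !!ψ) = 1 && 0 = 0
!!(!ψ && (!ψ && !ψ)) -> (!ψ && (!ψ && !!ψ)) = 1 -> 0 = 0
This gives 0 ≠ 1.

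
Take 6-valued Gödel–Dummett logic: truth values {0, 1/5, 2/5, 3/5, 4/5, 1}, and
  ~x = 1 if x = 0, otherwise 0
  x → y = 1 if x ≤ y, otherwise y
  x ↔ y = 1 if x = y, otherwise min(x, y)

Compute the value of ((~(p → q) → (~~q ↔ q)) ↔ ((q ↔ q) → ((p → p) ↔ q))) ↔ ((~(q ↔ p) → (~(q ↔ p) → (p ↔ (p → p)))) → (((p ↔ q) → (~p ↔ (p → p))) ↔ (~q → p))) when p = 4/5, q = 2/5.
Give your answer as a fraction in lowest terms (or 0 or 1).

p → q = 4/5 → 2/5 = 2/5
~(p → q) = ~2/5 = 0
~q = ~2/5 = 0
~~q = ~0 = 1
~~q ↔ q = 1 ↔ 2/5 = 2/5
~(p → q) → (~~q ↔ q) = 0 → 2/5 = 1
q ↔ q = 2/5 ↔ 2/5 = 1
p → p = 4/5 → 4/5 = 1
(p → p) ↔ q = 1 ↔ 2/5 = 2/5
(q ↔ q) → ((p → p) ↔ q) = 1 → 2/5 = 2/5
(~(p → q) → (~~q ↔ q)) ↔ ((q ↔ q) → ((p → p) ↔ q)) = 1 ↔ 2/5 = 2/5
q ↔ p = 2/5 ↔ 4/5 = 2/5
~(q ↔ p) = ~2/5 = 0
q ↔ p = 2/5 ↔ 4/5 = 2/5
~(q ↔ p) = ~2/5 = 0
p → p = 4/5 → 4/5 = 1
p ↔ (p → p) = 4/5 ↔ 1 = 4/5
~(q ↔ p) → (p ↔ (p → p)) = 0 → 4/5 = 1
~(q ↔ p) → (~(q ↔ p) → (p ↔ (p → p))) = 0 → 1 = 1
p ↔ q = 4/5 ↔ 2/5 = 2/5
~p = ~4/5 = 0
p → p = 4/5 → 4/5 = 1
~p ↔ (p → p) = 0 ↔ 1 = 0
(p ↔ q) → (~p ↔ (p → p)) = 2/5 → 0 = 0
~q = ~2/5 = 0
~q → p = 0 → 4/5 = 1
((p ↔ q) → (~p ↔ (p → p))) ↔ (~q → p) = 0 ↔ 1 = 0
(~(q ↔ p) → (~(q ↔ p) → (p ↔ (p → p)))) → (((p ↔ q) → (~p ↔ (p → p))) ↔ (~q → p)) = 1 → 0 = 0
((~(p → q) → (~~q ↔ q)) ↔ ((q ↔ q) → ((p → p) ↔ q))) ↔ ((~(q ↔ p) → (~(q ↔ p) → (p ↔ (p → p)))) → (((p ↔ q) → (~p ↔ (p → p))) ↔ (~q → p))) = 2/5 ↔ 0 = 0

0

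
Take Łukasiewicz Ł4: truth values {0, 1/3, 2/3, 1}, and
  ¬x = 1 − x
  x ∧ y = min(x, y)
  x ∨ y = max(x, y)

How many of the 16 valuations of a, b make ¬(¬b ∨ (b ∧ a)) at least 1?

1

a = 0, b = 0 ↦ 0  <
a = 0, b = 1/3 ↦ 1/3  <
a = 0, b = 2/3 ↦ 2/3  <
a = 0, b = 1 ↦ 1  ≥
a = 1/3, b = 0 ↦ 0  <
a = 1/3, b = 1/3 ↦ 1/3  <
a = 1/3, b = 2/3 ↦ 2/3  <
a = 1/3, b = 1 ↦ 2/3  <
a = 2/3, b = 0 ↦ 0  <
a = 2/3, b = 1/3 ↦ 1/3  <
a = 2/3, b = 2/3 ↦ 1/3  <
a = 2/3, b = 1 ↦ 1/3  <
a = 1, b = 0 ↦ 0  <
a = 1, b = 1/3 ↦ 1/3  <
a = 1, b = 2/3 ↦ 1/3  <
a = 1, b = 1 ↦ 0  <
So 1 of the 16 assignments meets the threshold.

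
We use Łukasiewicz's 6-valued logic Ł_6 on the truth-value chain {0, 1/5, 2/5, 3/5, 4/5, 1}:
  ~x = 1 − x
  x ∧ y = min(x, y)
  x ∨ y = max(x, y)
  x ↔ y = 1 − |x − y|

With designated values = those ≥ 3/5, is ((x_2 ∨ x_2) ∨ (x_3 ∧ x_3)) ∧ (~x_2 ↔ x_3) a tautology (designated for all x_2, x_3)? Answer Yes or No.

Counterexample: take x_2 = 0, x_3 = 0.
x_2 ∨ x_2 = 0 ∨ 0 = 0
x_3 ∧ x_3 = 0 ∧ 0 = 0
(x_2 ∨ x_2) ∨ (x_3 ∧ x_3) = 0 ∨ 0 = 0
~x_2 = ~0 = 1
~x_2 ↔ x_3 = 1 ↔ 0 = 0
((x_2 ∨ x_2) ∨ (x_3 ∧ x_3)) ∧ (~x_2 ↔ x_3) = 0 ∧ 0 = 0
This gives 0, which is below 3/5.

No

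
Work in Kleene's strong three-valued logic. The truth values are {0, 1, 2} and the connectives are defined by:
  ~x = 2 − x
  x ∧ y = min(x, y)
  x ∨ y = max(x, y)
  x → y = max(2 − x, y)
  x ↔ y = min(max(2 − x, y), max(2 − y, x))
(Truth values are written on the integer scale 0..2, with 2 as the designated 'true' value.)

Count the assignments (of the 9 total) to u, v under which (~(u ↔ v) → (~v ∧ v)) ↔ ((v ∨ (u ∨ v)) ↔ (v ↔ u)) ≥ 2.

u = 0, v = 0 ↦ 0  <
u = 0, v = 1 ↦ 1  <
u = 0, v = 2 ↦ 2  ≥
u = 1, v = 0 ↦ 1  <
u = 1, v = 1 ↦ 1  <
u = 1, v = 2 ↦ 1  <
u = 2, v = 0 ↦ 2  ≥
u = 2, v = 1 ↦ 1  <
u = 2, v = 2 ↦ 2  ≥
So 3 of the 9 assignments meet the threshold.

3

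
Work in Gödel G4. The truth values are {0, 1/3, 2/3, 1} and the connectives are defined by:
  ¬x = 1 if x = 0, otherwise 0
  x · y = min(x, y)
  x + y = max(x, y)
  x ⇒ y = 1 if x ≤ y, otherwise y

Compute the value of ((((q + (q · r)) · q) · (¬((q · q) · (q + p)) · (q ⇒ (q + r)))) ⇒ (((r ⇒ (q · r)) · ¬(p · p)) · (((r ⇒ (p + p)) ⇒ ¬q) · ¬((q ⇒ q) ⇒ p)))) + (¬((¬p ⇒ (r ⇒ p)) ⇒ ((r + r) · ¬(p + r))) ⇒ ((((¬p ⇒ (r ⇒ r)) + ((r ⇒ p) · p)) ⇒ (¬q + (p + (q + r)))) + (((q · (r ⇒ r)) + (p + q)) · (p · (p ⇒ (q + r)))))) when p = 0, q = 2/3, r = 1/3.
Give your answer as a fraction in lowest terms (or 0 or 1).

q · r = 2/3 · 1/3 = 1/3
q + (q · r) = 2/3 + 1/3 = 2/3
(q + (q · r)) · q = 2/3 · 2/3 = 2/3
q · q = 2/3 · 2/3 = 2/3
q + p = 2/3 + 0 = 2/3
(q · q) · (q + p) = 2/3 · 2/3 = 2/3
¬((q · q) · (q + p)) = ¬2/3 = 0
q + r = 2/3 + 1/3 = 2/3
q ⇒ (q + r) = 2/3 ⇒ 2/3 = 1
¬((q · q) · (q + p)) · (q ⇒ (q + r)) = 0 · 1 = 0
((q + (q · r)) · q) · (¬((q · q) · (q + p)) · (q ⇒ (q + r))) = 2/3 · 0 = 0
q · r = 2/3 · 1/3 = 1/3
r ⇒ (q · r) = 1/3 ⇒ 1/3 = 1
p · p = 0 · 0 = 0
¬(p · p) = ¬0 = 1
(r ⇒ (q · r)) · ¬(p · p) = 1 · 1 = 1
p + p = 0 + 0 = 0
r ⇒ (p + p) = 1/3 ⇒ 0 = 0
¬q = ¬2/3 = 0
(r ⇒ (p + p)) ⇒ ¬q = 0 ⇒ 0 = 1
q ⇒ q = 2/3 ⇒ 2/3 = 1
(q ⇒ q) ⇒ p = 1 ⇒ 0 = 0
¬((q ⇒ q) ⇒ p) = ¬0 = 1
((r ⇒ (p + p)) ⇒ ¬q) · ¬((q ⇒ q) ⇒ p) = 1 · 1 = 1
((r ⇒ (q · r)) · ¬(p · p)) · (((r ⇒ (p + p)) ⇒ ¬q) · ¬((q ⇒ q) ⇒ p)) = 1 · 1 = 1
(((q + (q · r)) · q) · (¬((q · q) · (q + p)) · (q ⇒ (q + r)))) ⇒ (((r ⇒ (q · r)) · ¬(p · p)) · (((r ⇒ (p + p)) ⇒ ¬q) · ¬((q ⇒ q) ⇒ p))) = 0 ⇒ 1 = 1
¬p = ¬0 = 1
r ⇒ p = 1/3 ⇒ 0 = 0
¬p ⇒ (r ⇒ p) = 1 ⇒ 0 = 0
r + r = 1/3 + 1/3 = 1/3
p + r = 0 + 1/3 = 1/3
¬(p + r) = ¬1/3 = 0
(r + r) · ¬(p + r) = 1/3 · 0 = 0
(¬p ⇒ (r ⇒ p)) ⇒ ((r + r) · ¬(p + r)) = 0 ⇒ 0 = 1
¬((¬p ⇒ (r ⇒ p)) ⇒ ((r + r) · ¬(p + r))) = ¬1 = 0
¬p = ¬0 = 1
r ⇒ r = 1/3 ⇒ 1/3 = 1
¬p ⇒ (r ⇒ r) = 1 ⇒ 1 = 1
r ⇒ p = 1/3 ⇒ 0 = 0
(r ⇒ p) · p = 0 · 0 = 0
(¬p ⇒ (r ⇒ r)) + ((r ⇒ p) · p) = 1 + 0 = 1
¬q = ¬2/3 = 0
q + r = 2/3 + 1/3 = 2/3
p + (q + r) = 0 + 2/3 = 2/3
¬q + (p + (q + r)) = 0 + 2/3 = 2/3
((¬p ⇒ (r ⇒ r)) + ((r ⇒ p) · p)) ⇒ (¬q + (p + (q + r))) = 1 ⇒ 2/3 = 2/3
r ⇒ r = 1/3 ⇒ 1/3 = 1
q · (r ⇒ r) = 2/3 · 1 = 2/3
p + q = 0 + 2/3 = 2/3
(q · (r ⇒ r)) + (p + q) = 2/3 + 2/3 = 2/3
q + r = 2/3 + 1/3 = 2/3
p ⇒ (q + r) = 0 ⇒ 2/3 = 1
p · (p ⇒ (q + r)) = 0 · 1 = 0
((q · (r ⇒ r)) + (p + q)) · (p · (p ⇒ (q + r))) = 2/3 · 0 = 0
(((¬p ⇒ (r ⇒ r)) + ((r ⇒ p) · p)) ⇒ (¬q + (p + (q + r)))) + (((q · (r ⇒ r)) + (p + q)) · (p · (p ⇒ (q + r)))) = 2/3 + 0 = 2/3
¬((¬p ⇒ (r ⇒ p)) ⇒ ((r + r) · ¬(p + r))) ⇒ ((((¬p ⇒ (r ⇒ r)) + ((r ⇒ p) · p)) ⇒ (¬q + (p + (q + r)))) + (((q · (r ⇒ r)) + (p + q)) · (p · (p ⇒ (q + r))))) = 0 ⇒ 2/3 = 1
((((q + (q · r)) · q) · (¬((q · q) · (q + p)) · (q ⇒ (q + r)))) ⇒ (((r ⇒ (q · r)) · ¬(p · p)) · (((r ⇒ (p + p)) ⇒ ¬q) · ¬((q ⇒ q) ⇒ p)))) + (¬((¬p ⇒ (r ⇒ p)) ⇒ ((r + r) · ¬(p + r))) ⇒ ((((¬p ⇒ (r ⇒ r)) + ((r ⇒ p) · p)) ⇒ (¬q + (p + (q + r)))) + (((q · (r ⇒ r)) + (p + q)) · (p · (p ⇒ (q + r)))))) = 1 + 1 = 1

1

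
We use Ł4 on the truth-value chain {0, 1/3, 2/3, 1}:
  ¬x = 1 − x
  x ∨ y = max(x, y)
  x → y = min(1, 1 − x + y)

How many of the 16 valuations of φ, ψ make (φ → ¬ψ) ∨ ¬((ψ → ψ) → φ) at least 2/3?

13

φ = 0, ψ = 0 ↦ 1  ≥
φ = 0, ψ = 1/3 ↦ 1  ≥
φ = 0, ψ = 2/3 ↦ 1  ≥
φ = 0, ψ = 1 ↦ 1  ≥
φ = 1/3, ψ = 0 ↦ 1  ≥
φ = 1/3, ψ = 1/3 ↦ 1  ≥
φ = 1/3, ψ = 2/3 ↦ 1  ≥
φ = 1/3, ψ = 1 ↦ 2/3  ≥
φ = 2/3, ψ = 0 ↦ 1  ≥
φ = 2/3, ψ = 1/3 ↦ 1  ≥
φ = 2/3, ψ = 2/3 ↦ 2/3  ≥
φ = 2/3, ψ = 1 ↦ 1/3  <
φ = 1, ψ = 0 ↦ 1  ≥
φ = 1, ψ = 1/3 ↦ 2/3  ≥
φ = 1, ψ = 2/3 ↦ 1/3  <
φ = 1, ψ = 1 ↦ 0  <
So 13 of the 16 assignments meet the threshold.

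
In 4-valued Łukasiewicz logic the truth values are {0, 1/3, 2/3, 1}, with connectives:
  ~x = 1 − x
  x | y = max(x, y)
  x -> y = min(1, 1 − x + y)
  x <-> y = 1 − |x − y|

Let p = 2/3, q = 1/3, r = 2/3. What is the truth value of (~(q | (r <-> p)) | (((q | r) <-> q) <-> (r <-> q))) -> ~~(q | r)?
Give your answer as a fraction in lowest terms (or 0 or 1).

2/3

r <-> p = 2/3 <-> 2/3 = 1
q | (r <-> p) = 1/3 | 1 = 1
~(q | (r <-> p)) = ~1 = 0
q | r = 1/3 | 2/3 = 2/3
(q | r) <-> q = 2/3 <-> 1/3 = 2/3
r <-> q = 2/3 <-> 1/3 = 2/3
((q | r) <-> q) <-> (r <-> q) = 2/3 <-> 2/3 = 1
~(q | (r <-> p)) | (((q | r) <-> q) <-> (r <-> q)) = 0 | 1 = 1
q | r = 1/3 | 2/3 = 2/3
~(q | r) = ~2/3 = 1/3
~~(q | r) = ~1/3 = 2/3
(~(q | (r <-> p)) | (((q | r) <-> q) <-> (r <-> q))) -> ~~(q | r) = 1 -> 2/3 = 2/3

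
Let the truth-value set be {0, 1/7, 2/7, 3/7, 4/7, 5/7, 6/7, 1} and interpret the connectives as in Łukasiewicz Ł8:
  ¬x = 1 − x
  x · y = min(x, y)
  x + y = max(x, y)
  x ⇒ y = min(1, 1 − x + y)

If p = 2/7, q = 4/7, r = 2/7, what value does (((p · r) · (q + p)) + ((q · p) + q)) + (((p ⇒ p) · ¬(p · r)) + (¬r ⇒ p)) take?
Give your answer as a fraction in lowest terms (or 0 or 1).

5/7

p · r = 2/7 · 2/7 = 2/7
q + p = 4/7 + 2/7 = 4/7
(p · r) · (q + p) = 2/7 · 4/7 = 2/7
q · p = 4/7 · 2/7 = 2/7
(q · p) + q = 2/7 + 4/7 = 4/7
((p · r) · (q + p)) + ((q · p) + q) = 2/7 + 4/7 = 4/7
p ⇒ p = 2/7 ⇒ 2/7 = 1
p · r = 2/7 · 2/7 = 2/7
¬(p · r) = ¬2/7 = 5/7
(p ⇒ p) · ¬(p · r) = 1 · 5/7 = 5/7
¬r = ¬2/7 = 5/7
¬r ⇒ p = 5/7 ⇒ 2/7 = 4/7
((p ⇒ p) · ¬(p · r)) + (¬r ⇒ p) = 5/7 + 4/7 = 5/7
(((p · r) · (q + p)) + ((q · p) + q)) + (((p ⇒ p) · ¬(p · r)) + (¬r ⇒ p)) = 4/7 + 5/7 = 5/7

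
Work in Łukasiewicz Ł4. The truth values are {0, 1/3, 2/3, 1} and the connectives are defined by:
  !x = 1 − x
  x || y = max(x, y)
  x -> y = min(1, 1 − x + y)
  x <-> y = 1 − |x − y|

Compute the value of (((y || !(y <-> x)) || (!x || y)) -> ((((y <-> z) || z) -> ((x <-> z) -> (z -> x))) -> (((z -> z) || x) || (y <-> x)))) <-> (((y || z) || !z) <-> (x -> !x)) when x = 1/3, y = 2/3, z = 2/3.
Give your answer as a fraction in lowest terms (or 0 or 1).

2/3

y <-> x = 2/3 <-> 1/3 = 2/3
!(y <-> x) = !2/3 = 1/3
y || !(y <-> x) = 2/3 || 1/3 = 2/3
!x = !1/3 = 2/3
!x || y = 2/3 || 2/3 = 2/3
(y || !(y <-> x)) || (!x || y) = 2/3 || 2/3 = 2/3
y <-> z = 2/3 <-> 2/3 = 1
(y <-> z) || z = 1 || 2/3 = 1
x <-> z = 1/3 <-> 2/3 = 2/3
z -> x = 2/3 -> 1/3 = 2/3
(x <-> z) -> (z -> x) = 2/3 -> 2/3 = 1
((y <-> z) || z) -> ((x <-> z) -> (z -> x)) = 1 -> 1 = 1
z -> z = 2/3 -> 2/3 = 1
(z -> z) || x = 1 || 1/3 = 1
y <-> x = 2/3 <-> 1/3 = 2/3
((z -> z) || x) || (y <-> x) = 1 || 2/3 = 1
(((y <-> z) || z) -> ((x <-> z) -> (z -> x))) -> (((z -> z) || x) || (y <-> x)) = 1 -> 1 = 1
((y || !(y <-> x)) || (!x || y)) -> ((((y <-> z) || z) -> ((x <-> z) -> (z -> x))) -> (((z -> z) || x) || (y <-> x))) = 2/3 -> 1 = 1
y || z = 2/3 || 2/3 = 2/3
!z = !2/3 = 1/3
(y || z) || !z = 2/3 || 1/3 = 2/3
!x = !1/3 = 2/3
x -> !x = 1/3 -> 2/3 = 1
((y || z) || !z) <-> (x -> !x) = 2/3 <-> 1 = 2/3
(((y || !(y <-> x)) || (!x || y)) -> ((((y <-> z) || z) -> ((x <-> z) -> (z -> x))) -> (((z -> z) || x) || (y <-> x)))) <-> (((y || z) || !z) <-> (x -> !x)) = 1 <-> 2/3 = 2/3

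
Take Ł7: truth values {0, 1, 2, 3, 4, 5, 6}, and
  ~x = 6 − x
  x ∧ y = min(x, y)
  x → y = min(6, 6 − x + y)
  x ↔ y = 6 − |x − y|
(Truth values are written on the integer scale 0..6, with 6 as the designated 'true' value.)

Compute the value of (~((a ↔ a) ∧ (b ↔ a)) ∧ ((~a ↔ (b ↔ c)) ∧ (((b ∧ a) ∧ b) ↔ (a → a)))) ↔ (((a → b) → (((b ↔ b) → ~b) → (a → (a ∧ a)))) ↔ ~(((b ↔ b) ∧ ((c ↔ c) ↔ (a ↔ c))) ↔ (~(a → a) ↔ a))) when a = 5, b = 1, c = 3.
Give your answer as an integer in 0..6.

4

a ↔ a = 5 ↔ 5 = 6
b ↔ a = 1 ↔ 5 = 2
(a ↔ a) ∧ (b ↔ a) = 6 ∧ 2 = 2
~((a ↔ a) ∧ (b ↔ a)) = ~2 = 4
~a = ~5 = 1
b ↔ c = 1 ↔ 3 = 4
~a ↔ (b ↔ c) = 1 ↔ 4 = 3
b ∧ a = 1 ∧ 5 = 1
(b ∧ a) ∧ b = 1 ∧ 1 = 1
a → a = 5 → 5 = 6
((b ∧ a) ∧ b) ↔ (a → a) = 1 ↔ 6 = 1
(~a ↔ (b ↔ c)) ∧ (((b ∧ a) ∧ b) ↔ (a → a)) = 3 ∧ 1 = 1
~((a ↔ a) ∧ (b ↔ a)) ∧ ((~a ↔ (b ↔ c)) ∧ (((b ∧ a) ∧ b) ↔ (a → a))) = 4 ∧ 1 = 1
a → b = 5 → 1 = 2
b ↔ b = 1 ↔ 1 = 6
~b = ~1 = 5
(b ↔ b) → ~b = 6 → 5 = 5
a ∧ a = 5 ∧ 5 = 5
a → (a ∧ a) = 5 → 5 = 6
((b ↔ b) → ~b) → (a → (a ∧ a)) = 5 → 6 = 6
(a → b) → (((b ↔ b) → ~b) → (a → (a ∧ a))) = 2 → 6 = 6
b ↔ b = 1 ↔ 1 = 6
c ↔ c = 3 ↔ 3 = 6
a ↔ c = 5 ↔ 3 = 4
(c ↔ c) ↔ (a ↔ c) = 6 ↔ 4 = 4
(b ↔ b) ∧ ((c ↔ c) ↔ (a ↔ c)) = 6 ∧ 4 = 4
a → a = 5 → 5 = 6
~(a → a) = ~6 = 0
~(a → a) ↔ a = 0 ↔ 5 = 1
((b ↔ b) ∧ ((c ↔ c) ↔ (a ↔ c))) ↔ (~(a → a) ↔ a) = 4 ↔ 1 = 3
~(((b ↔ b) ∧ ((c ↔ c) ↔ (a ↔ c))) ↔ (~(a → a) ↔ a)) = ~3 = 3
((a → b) → (((b ↔ b) → ~b) → (a → (a ∧ a)))) ↔ ~(((b ↔ b) ∧ ((c ↔ c) ↔ (a ↔ c))) ↔ (~(a → a) ↔ a)) = 6 ↔ 3 = 3
(~((a ↔ a) ∧ (b ↔ a)) ∧ ((~a ↔ (b ↔ c)) ∧ (((b ∧ a) ∧ b) ↔ (a → a)))) ↔ (((a → b) → (((b ↔ b) → ~b) → (a → (a ∧ a)))) ↔ ~(((b ↔ b) ∧ ((c ↔ c) ↔ (a ↔ c))) ↔ (~(a → a) ↔ a))) = 1 ↔ 3 = 4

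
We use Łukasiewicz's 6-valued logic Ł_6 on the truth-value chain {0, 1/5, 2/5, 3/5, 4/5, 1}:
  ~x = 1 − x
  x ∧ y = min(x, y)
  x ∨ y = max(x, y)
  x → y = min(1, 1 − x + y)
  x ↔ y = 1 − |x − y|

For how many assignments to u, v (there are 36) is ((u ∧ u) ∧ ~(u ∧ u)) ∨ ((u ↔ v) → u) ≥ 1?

value 1: 17 assignments (counts)
value 4/5: 7 assignments
value 3/5: 5 assignments
value 2/5: 4 assignments
value 1/5: 2 assignments
value 0: 1 assignment
So 17 of the 36 assignments meet the threshold.

17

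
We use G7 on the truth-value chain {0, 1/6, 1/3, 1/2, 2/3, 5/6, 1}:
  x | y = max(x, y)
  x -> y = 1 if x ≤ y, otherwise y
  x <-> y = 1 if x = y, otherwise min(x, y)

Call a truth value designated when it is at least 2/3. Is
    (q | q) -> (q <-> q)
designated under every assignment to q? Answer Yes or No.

Yes

q = 0 ↦ 1
q = 1/6 ↦ 1
q = 1/3 ↦ 1
q = 1/2 ↦ 1
q = 2/3 ↦ 1
q = 5/6 ↦ 1
q = 1 ↦ 1
Every assignment gives a value ≥ 2/3.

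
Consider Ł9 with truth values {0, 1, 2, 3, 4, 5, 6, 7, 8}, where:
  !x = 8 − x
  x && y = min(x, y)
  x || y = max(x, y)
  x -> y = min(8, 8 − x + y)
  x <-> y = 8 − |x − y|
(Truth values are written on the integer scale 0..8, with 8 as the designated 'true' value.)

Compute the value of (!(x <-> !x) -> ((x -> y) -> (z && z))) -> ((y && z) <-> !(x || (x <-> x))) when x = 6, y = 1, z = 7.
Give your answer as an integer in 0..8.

7

!x = !6 = 2
x <-> !x = 6 <-> 2 = 4
!(x <-> !x) = !4 = 4
x -> y = 6 -> 1 = 3
z && z = 7 && 7 = 7
(x -> y) -> (z && z) = 3 -> 7 = 8
!(x <-> !x) -> ((x -> y) -> (z && z)) = 4 -> 8 = 8
y && z = 1 && 7 = 1
x <-> x = 6 <-> 6 = 8
x || (x <-> x) = 6 || 8 = 8
!(x || (x <-> x)) = !8 = 0
(y && z) <-> !(x || (x <-> x)) = 1 <-> 0 = 7
(!(x <-> !x) -> ((x -> y) -> (z && z))) -> ((y && z) <-> !(x || (x <-> x))) = 8 -> 7 = 7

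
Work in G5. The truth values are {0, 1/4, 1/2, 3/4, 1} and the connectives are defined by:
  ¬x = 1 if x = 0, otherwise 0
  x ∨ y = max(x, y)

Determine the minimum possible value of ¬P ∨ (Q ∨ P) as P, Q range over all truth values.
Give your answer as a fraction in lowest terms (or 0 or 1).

1/4

Take P = 1/4, Q = 0:
¬P = ¬1/4 = 0
Q ∨ P = 0 ∨ 1/4 = 1/4
¬P ∨ (Q ∨ P) = 0 ∨ 1/4 = 1/4
No assignment yields a value below 1/4, so this is the minimum.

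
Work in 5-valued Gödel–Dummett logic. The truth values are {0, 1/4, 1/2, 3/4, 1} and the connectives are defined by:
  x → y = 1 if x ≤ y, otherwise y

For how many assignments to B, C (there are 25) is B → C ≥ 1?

15

value 1: 15 assignments (counts)
value 3/4: 1 assignment
value 1/2: 2 assignments
value 1/4: 3 assignments
value 0: 4 assignments
So 15 of the 25 assignments meet the threshold.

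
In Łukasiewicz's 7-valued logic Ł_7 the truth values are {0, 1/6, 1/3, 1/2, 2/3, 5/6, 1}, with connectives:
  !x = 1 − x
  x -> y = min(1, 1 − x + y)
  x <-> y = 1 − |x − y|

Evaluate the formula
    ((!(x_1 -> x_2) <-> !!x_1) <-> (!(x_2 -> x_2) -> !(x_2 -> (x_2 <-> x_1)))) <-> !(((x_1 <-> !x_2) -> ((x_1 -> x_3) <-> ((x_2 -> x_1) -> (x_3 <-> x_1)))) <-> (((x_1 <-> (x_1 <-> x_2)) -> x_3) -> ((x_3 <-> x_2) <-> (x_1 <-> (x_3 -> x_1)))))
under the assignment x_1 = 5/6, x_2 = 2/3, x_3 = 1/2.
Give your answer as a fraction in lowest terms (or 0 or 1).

x_1 -> x_2 = 5/6 -> 2/3 = 5/6
!(x_1 -> x_2) = !5/6 = 1/6
!x_1 = !5/6 = 1/6
!!x_1 = !1/6 = 5/6
!(x_1 -> x_2) <-> !!x_1 = 1/6 <-> 5/6 = 1/3
x_2 -> x_2 = 2/3 -> 2/3 = 1
!(x_2 -> x_2) = !1 = 0
x_2 <-> x_1 = 2/3 <-> 5/6 = 5/6
x_2 -> (x_2 <-> x_1) = 2/3 -> 5/6 = 1
!(x_2 -> (x_2 <-> x_1)) = !1 = 0
!(x_2 -> x_2) -> !(x_2 -> (x_2 <-> x_1)) = 0 -> 0 = 1
(!(x_1 -> x_2) <-> !!x_1) <-> (!(x_2 -> x_2) -> !(x_2 -> (x_2 <-> x_1))) = 1/3 <-> 1 = 1/3
!x_2 = !2/3 = 1/3
x_1 <-> !x_2 = 5/6 <-> 1/3 = 1/2
x_1 -> x_3 = 5/6 -> 1/2 = 2/3
x_2 -> x_1 = 2/3 -> 5/6 = 1
x_3 <-> x_1 = 1/2 <-> 5/6 = 2/3
(x_2 -> x_1) -> (x_3 <-> x_1) = 1 -> 2/3 = 2/3
(x_1 -> x_3) <-> ((x_2 -> x_1) -> (x_3 <-> x_1)) = 2/3 <-> 2/3 = 1
(x_1 <-> !x_2) -> ((x_1 -> x_3) <-> ((x_2 -> x_1) -> (x_3 <-> x_1))) = 1/2 -> 1 = 1
x_1 <-> x_2 = 5/6 <-> 2/3 = 5/6
x_1 <-> (x_1 <-> x_2) = 5/6 <-> 5/6 = 1
(x_1 <-> (x_1 <-> x_2)) -> x_3 = 1 -> 1/2 = 1/2
x_3 <-> x_2 = 1/2 <-> 2/3 = 5/6
x_3 -> x_1 = 1/2 -> 5/6 = 1
x_1 <-> (x_3 -> x_1) = 5/6 <-> 1 = 5/6
(x_3 <-> x_2) <-> (x_1 <-> (x_3 -> x_1)) = 5/6 <-> 5/6 = 1
((x_1 <-> (x_1 <-> x_2)) -> x_3) -> ((x_3 <-> x_2) <-> (x_1 <-> (x_3 -> x_1))) = 1/2 -> 1 = 1
((x_1 <-> !x_2) -> ((x_1 -> x_3) <-> ((x_2 -> x_1) -> (x_3 <-> x_1)))) <-> (((x_1 <-> (x_1 <-> x_2)) -> x_3) -> ((x_3 <-> x_2) <-> (x_1 <-> (x_3 -> x_1)))) = 1 <-> 1 = 1
!(((x_1 <-> !x_2) -> ((x_1 -> x_3) <-> ((x_2 -> x_1) -> (x_3 <-> x_1)))) <-> (((x_1 <-> (x_1 <-> x_2)) -> x_3) -> ((x_3 <-> x_2) <-> (x_1 <-> (x_3 -> x_1))))) = !1 = 0
((!(x_1 -> x_2) <-> !!x_1) <-> (!(x_2 -> x_2) -> !(x_2 -> (x_2 <-> x_1)))) <-> !(((x_1 <-> !x_2) -> ((x_1 -> x_3) <-> ((x_2 -> x_1) -> (x_3 <-> x_1)))) <-> (((x_1 <-> (x_1 <-> x_2)) -> x_3) -> ((x_3 <-> x_2) <-> (x_1 <-> (x_3 -> x_1))))) = 1/3 <-> 0 = 2/3

2/3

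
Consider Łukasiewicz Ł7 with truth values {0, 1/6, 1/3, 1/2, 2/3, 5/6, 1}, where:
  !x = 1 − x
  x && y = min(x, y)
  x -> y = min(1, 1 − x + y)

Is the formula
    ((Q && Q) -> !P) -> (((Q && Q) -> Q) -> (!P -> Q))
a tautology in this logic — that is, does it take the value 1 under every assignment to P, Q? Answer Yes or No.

Counterexample: take P = 0, Q = 0.
Q && Q = 0 && 0 = 0
!P = !0 = 1
(Q && Q) -> !P = 0 -> 1 = 1
Q && Q = 0 && 0 = 0
(Q && Q) -> Q = 0 -> 0 = 1
!P = !0 = 1
!P -> Q = 1 -> 0 = 0
((Q && Q) -> Q) -> (!P -> Q) = 1 -> 0 = 0
((Q && Q) -> !P) -> (((Q && Q) -> Q) -> (!P -> Q)) = 1 -> 0 = 0
This gives 0 ≠ 1.

No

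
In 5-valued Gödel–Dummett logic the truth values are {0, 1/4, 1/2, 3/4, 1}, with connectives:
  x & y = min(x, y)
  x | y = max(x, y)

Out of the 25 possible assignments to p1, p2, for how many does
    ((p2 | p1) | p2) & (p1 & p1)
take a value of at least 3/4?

value 1: 5 assignments (counts)
value 3/4: 5 assignments (counts)
value 1/2: 5 assignments
value 1/4: 5 assignments
value 0: 5 assignments
So 10 of the 25 assignments meet the threshold.

10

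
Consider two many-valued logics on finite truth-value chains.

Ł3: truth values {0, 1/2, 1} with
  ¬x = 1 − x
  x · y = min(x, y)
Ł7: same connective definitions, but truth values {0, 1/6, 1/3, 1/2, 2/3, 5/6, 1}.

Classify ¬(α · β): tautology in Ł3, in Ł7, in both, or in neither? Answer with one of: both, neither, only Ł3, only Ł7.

In Ł3: at α = 1/2, β = 1/2 the value is 1/2 — not a tautology.
In Ł7: at α = 1/6, β = 1/6 the value is 5/6 — not a tautology.

neither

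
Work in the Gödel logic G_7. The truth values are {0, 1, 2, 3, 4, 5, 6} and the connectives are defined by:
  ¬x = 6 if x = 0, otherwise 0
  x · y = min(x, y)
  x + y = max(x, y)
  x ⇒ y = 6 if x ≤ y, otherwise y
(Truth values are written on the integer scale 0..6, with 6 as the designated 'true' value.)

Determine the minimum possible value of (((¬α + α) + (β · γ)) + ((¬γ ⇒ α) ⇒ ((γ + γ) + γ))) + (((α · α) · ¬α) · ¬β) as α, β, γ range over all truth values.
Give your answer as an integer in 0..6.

Take α = 1, β = 0, γ = 0:
¬α = ¬1 = 0
¬α + α = 0 + 1 = 1
β · γ = 0 · 0 = 0
(¬α + α) + (β · γ) = 1 + 0 = 1
¬γ = ¬0 = 6
¬γ ⇒ α = 6 ⇒ 1 = 1
γ + γ = 0 + 0 = 0
(γ + γ) + γ = 0 + 0 = 0
(¬γ ⇒ α) ⇒ ((γ + γ) + γ) = 1 ⇒ 0 = 0
((¬α + α) + (β · γ)) + ((¬γ ⇒ α) ⇒ ((γ + γ) + γ)) = 1 + 0 = 1
α · α = 1 · 1 = 1
¬α = ¬1 = 0
(α · α) · ¬α = 1 · 0 = 0
¬β = ¬0 = 6
((α · α) · ¬α) · ¬β = 0 · 6 = 0
(((¬α + α) + (β · γ)) + ((¬γ ⇒ α) ⇒ ((γ + γ) + γ))) + (((α · α) · ¬α) · ¬β) = 1 + 0 = 1
No assignment yields a value below 1, so this is the minimum.

1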